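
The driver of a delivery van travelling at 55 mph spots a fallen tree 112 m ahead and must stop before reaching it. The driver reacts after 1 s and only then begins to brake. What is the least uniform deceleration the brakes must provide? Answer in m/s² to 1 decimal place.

Required deceleration ≈ 3.5 m/s²

55 mph × 0.44704 = 24.5872 m/s.
Distance covered during reaction = 24.5872 × 1 = 24.587 m.
Distance available for braking: 112 − 24.587 = 87.413 m.
v² = 2a·d ⇒ a = v²/(2d) = 24.5872² / (2 × 87.413) = 604.530 / 174.826 = 3.4579 m/s².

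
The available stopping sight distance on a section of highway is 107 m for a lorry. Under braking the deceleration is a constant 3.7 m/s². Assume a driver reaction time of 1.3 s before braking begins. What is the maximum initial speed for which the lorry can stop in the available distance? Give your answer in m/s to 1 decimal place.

Maximum speed ≈ 23.7 m/s

Stopping distance: v·t_r + v²/(2a) = 107 with t_r = 1.3 s and a = 3.700 m/s².
So v² + 9.620 v − 791.80 = 0.
Positive root: v = −a·t_r + √((a·t_r)² + 2a·d) = −4.810 + √(23.136 + 791.80) = 23.7371 m/s.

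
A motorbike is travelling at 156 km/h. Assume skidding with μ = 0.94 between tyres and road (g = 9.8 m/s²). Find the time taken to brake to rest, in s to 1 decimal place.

Braking time ≈ 4.7 s

156 km/h ÷ 3.6 = 43.3333 m/s.
a = μg = 0.94 × 9.8 = 9.212 m/s².
Braking time = v/a = 43.3333 / 9.212 = 4.704 s.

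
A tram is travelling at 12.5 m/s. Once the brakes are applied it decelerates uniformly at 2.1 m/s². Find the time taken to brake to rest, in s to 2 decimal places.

Braking time ≈ 5.95 s

Braking time = v/a = 12.5000 / 2.100 = 5.952 s.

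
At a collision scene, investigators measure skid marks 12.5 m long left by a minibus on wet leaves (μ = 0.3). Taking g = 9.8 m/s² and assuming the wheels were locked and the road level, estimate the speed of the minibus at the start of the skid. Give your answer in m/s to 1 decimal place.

Initial speed ≈ 8.6 m/s

Deceleration a = μg = 0.3 × 9.8 = 2.940 m/s².
v = √(2a·d) = √(2 × 2.940 × 12.5) = √73.500 = 8.5732 m/s.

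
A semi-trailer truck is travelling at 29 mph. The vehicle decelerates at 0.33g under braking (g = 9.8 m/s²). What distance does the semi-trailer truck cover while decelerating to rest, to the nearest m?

29 mph × 0.44704 = 12.9642 m/s.
a = 0.33 × 9.8 = 3.234 m/s².
Braking distance = v²/(2a) = 12.9642² / (2 × 3.234) = 168.070 / 6.468 = 25.985 m.

Braking distance ≈ 26 m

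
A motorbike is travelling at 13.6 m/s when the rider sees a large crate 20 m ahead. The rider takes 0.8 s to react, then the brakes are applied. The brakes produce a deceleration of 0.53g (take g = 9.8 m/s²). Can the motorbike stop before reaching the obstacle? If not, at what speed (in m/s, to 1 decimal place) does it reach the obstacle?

No — it strikes the obstacle at 9.5 m/s

a = 0.53 × 9.8 = 5.194 m/s².
Reaction distance = 13.6000 × 0.8 = 10.880 m.
Braking distance needed to stop: v²/(2a) = 184.960 / 10.388 = 17.805 m, so total needed = 10.880 + 17.805 = 28.685 m > 20 m — it cannot stop.
Distance remaining when braking begins: 20 − 10.880 = 9.120 m.
v² = v₀² − 2a·d = 184.960 − 2 × 5.194 × 9.120 = 90.221 m²/s².
v = √90.221 = 9.498 m/s.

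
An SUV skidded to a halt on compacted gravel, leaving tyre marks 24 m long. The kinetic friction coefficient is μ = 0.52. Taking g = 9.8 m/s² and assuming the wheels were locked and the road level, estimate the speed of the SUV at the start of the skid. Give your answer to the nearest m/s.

Initial speed ≈ 16 m/s

Deceleration a = μg = 0.52 × 9.8 = 5.096 m/s².
v = √(2a·d) = √(2 × 5.096 × 24) = √244.608 = 15.6399 m/s.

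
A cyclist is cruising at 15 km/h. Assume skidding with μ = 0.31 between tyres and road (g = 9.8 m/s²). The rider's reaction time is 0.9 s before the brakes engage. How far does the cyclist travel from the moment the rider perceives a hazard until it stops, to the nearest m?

15 km/h ÷ 3.6 = 4.1667 m/s.
a = μg = 0.31 × 9.8 = 3.038 m/s².
Reaction distance = v·t_r = 4.1667 × 0.9 = 3.750 m.
Braking distance = v²/(2a) = 4.1667² / (2 × 3.038) = 17.361 / 6.076 = 2.857 m.
Total = 3.750 + 2.857 = 6.607 m.

Total stopping distance ≈ 7 m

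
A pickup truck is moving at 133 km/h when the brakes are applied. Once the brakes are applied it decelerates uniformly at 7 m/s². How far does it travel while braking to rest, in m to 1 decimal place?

Braking distance ≈ 97.5 m

133 km/h ÷ 3.6 = 36.9444 m/s.
Braking distance = v²/(2a) = 36.9444² / (2 × 7.000) = 1364.889 / 14.000 = 97.492 m.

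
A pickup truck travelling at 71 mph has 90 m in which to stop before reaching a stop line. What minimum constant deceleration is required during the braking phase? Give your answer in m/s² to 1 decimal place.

Required deceleration ≈ 5.6 m/s²

71 mph × 0.44704 = 31.7398 m/s.
v² = 2a·d ⇒ a = v²/(2d) = 31.7398² / (2 × 90.000) = 1007.415 / 180.000 = 5.5968 m/s².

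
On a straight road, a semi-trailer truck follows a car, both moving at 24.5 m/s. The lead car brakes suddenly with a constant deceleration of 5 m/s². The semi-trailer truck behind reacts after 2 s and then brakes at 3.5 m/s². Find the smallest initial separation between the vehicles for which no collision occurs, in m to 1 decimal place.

Minimum gap ≈ 74.7 m

Leader travels v²/(2a_L) = 600.250 / 10.000 = 60.025 m before stopping.
Follower covers v·t_r = 24.5000 × 2 = 49.000 m while reacting, then v²/(2a_F) = 600.250 / 7.000 = 85.750 m while braking, for a total of 49.000 + 85.750 = 134.750 m.
Since a_F ≤ a_L and the follower starts braking later, the follower is never slower than the leader, so the closest approach is when both have stopped.
Minimum gap = 134.750 − 60.025 = 74.725 m.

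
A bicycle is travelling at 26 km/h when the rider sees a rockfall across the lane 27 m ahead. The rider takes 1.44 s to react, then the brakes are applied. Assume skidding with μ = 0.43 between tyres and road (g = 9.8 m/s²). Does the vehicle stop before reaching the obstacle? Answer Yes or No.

26 km/h ÷ 3.6 = 7.2222 m/s.
a = μg = 0.43 × 9.8 = 4.214 m/s².
Reaction distance = 7.2222 × 1.44 = 10.400 m.
Braking distance = v²/(2a) = 52.160 / 8.428 = 6.189 m.
Total stopping distance = 10.400 + 6.189 = 16.589 m, vs 27 m available — it stops with 27 − 16.589 = 10.411 m to spare.

Yes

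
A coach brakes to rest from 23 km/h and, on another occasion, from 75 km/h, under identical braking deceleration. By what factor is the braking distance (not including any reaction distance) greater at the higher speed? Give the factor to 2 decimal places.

Factor ≈ 10.63

Braking distance d = v²/(2a), so with a fixed, d ∝ v².
Factor = (75/23)² = 3.2609² = 10.6335.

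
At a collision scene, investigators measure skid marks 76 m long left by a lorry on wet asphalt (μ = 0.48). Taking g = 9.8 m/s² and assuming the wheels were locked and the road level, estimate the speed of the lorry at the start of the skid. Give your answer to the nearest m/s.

Deceleration a = μg = 0.48 × 9.8 = 4.704 m/s².
v = √(2a·d) = √(2 × 4.704 × 76) = √715.008 = 26.7396 m/s.

Initial speed ≈ 27 m/s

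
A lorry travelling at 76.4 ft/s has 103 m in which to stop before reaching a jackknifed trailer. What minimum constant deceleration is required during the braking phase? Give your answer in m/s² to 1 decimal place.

76.4 ft/s × 0.3048 = 23.2867 m/s.
v² = 2a·d ⇒ a = v²/(2d) = 23.2867² / (2 × 103.000) = 542.270 / 206.000 = 2.6324 m/s².

Required deceleration ≈ 2.6 m/s²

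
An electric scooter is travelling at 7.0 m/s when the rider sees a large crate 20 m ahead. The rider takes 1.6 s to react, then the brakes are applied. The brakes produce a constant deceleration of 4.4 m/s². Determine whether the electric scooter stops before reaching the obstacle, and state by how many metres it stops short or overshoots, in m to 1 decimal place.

Yes — it stops 3.2 m short of the obstacle

Reaction distance = 7.0000 × 1.6 = 11.200 m.
Braking distance = v²/(2a) = 49.000 / 8.800 = 5.568 m.
Total stopping distance = 11.200 + 5.568 = 16.768 m, vs 20 m available — it stops with 20 − 16.768 = 3.232 m to spare.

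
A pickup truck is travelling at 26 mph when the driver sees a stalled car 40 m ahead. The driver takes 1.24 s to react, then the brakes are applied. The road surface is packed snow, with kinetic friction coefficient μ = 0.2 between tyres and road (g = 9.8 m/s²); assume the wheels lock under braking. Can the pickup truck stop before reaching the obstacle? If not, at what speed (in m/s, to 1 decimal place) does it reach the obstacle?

No — it strikes the obstacle at 5.9 m/s

26 mph × 0.44704 = 11.6230 m/s.
a = μg = 0.2 × 9.8 = 1.960 m/s².
Reaction distance = 11.6230 × 1.24 = 14.413 m.
Braking distance needed to stop: v²/(2a) = 135.094 / 3.920 = 34.463 m, so total needed = 14.413 + 34.463 = 48.876 m > 40 m — it cannot stop.
Distance remaining when braking begins: 40 − 14.413 = 25.587 m.
v² = v₀² − 2a·d = 135.094 − 2 × 1.960 × 25.587 = 34.793 m²/s².
v = √34.793 = 5.899 m/s.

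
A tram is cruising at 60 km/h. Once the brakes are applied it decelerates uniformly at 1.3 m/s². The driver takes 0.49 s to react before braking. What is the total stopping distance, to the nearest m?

60 km/h ÷ 3.6 = 16.6667 m/s.
Reaction distance = v·t_r = 16.6667 × 0.49 = 8.167 m.
Braking distance = v²/(2a) = 16.6667² / (2 × 1.300) = 277.779 / 2.600 = 106.838 m.
Total = 8.167 + 106.838 = 115.005 m.

Total stopping distance ≈ 115 m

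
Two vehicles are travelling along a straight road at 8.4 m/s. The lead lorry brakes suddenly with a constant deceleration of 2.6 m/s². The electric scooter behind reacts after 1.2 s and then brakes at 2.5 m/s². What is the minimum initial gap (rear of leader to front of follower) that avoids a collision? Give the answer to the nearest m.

Leader travels v²/(2a_L) = 70.560 / 5.200 = 13.569 m before stopping.
Follower covers v·t_r = 8.4000 × 1.2 = 10.080 m while reacting, then v²/(2a_F) = 70.560 / 5.000 = 14.112 m while braking, for a total of 10.080 + 14.112 = 24.192 m.
Since a_F ≤ a_L and the follower starts braking later, the follower is never slower than the leader, so the closest approach is when both have stopped.
Minimum gap = 24.192 − 13.569 = 10.623 m.

Minimum gap ≈ 11 m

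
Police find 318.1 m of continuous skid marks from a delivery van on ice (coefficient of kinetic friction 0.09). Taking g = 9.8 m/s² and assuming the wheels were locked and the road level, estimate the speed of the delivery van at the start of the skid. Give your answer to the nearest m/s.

Deceleration a = μg = 0.09 × 9.8 = 0.882 m/s².
v = √(2a·d) = √(2 × 0.882 × 318.1) = √561.128 = 23.6881 m/s.

Initial speed ≈ 24 m/s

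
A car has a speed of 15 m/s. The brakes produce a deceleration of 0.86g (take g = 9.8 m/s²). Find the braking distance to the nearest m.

Braking distance ≈ 13 m

a = 0.86 × 9.8 = 8.428 m/s².
Braking distance = v²/(2a) = 15.0000² / (2 × 8.428) = 225.000 / 16.856 = 13.348 m.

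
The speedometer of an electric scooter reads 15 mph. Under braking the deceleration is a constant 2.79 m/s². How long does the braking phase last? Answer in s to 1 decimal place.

15 mph × 0.44704 = 6.7056 m/s.
Braking time = v/a = 6.7056 / 2.790 = 2.403 s.

Braking time ≈ 2.4 s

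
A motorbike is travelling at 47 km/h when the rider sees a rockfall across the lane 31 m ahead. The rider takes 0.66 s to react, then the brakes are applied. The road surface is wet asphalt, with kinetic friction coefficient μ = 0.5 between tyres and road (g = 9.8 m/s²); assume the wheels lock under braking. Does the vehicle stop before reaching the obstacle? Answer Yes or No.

47 km/h ÷ 3.6 = 13.0556 m/s.
a = μg = 0.5 × 9.8 = 4.900 m/s².
Reaction distance = 13.0556 × 0.66 = 8.617 m.
Braking distance = v²/(2a) = 170.449 / 9.800 = 17.393 m.
Total stopping distance = 8.617 + 17.393 = 26.010 m, vs 31 m available — it stops with 31 − 26.010 = 4.990 m to spare.

Yes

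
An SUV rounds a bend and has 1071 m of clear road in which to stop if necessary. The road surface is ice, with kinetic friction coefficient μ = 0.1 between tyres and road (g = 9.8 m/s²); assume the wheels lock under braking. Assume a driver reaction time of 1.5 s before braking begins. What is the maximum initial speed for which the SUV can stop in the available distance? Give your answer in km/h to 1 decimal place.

Maximum speed ≈ 159.7 km/h

a = μg = 0.1 × 9.8 = 0.980 m/s².
Stopping distance: v·t_r + v²/(2a) = 1071 with t_r = 1.5 s and a = 0.980 m/s².
So v² + 2.940 v − 2099.16 = 0.
Positive root: v = −a·t_r + √((a·t_r)² + 2a·d) = −1.470 + √(2.161 + 2099.16) = 44.3702 m/s.
44.3702 m/s × 3.6 = 159.733 km/h.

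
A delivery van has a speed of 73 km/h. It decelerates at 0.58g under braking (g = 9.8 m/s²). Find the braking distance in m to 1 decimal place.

73 km/h ÷ 3.6 = 20.2778 m/s.
a = 0.58 × 9.8 = 5.684 m/s².
Braking distance = v²/(2a) = 20.2778² / (2 × 5.684) = 411.189 / 11.368 = 36.171 m.

Braking distance ≈ 36.2 m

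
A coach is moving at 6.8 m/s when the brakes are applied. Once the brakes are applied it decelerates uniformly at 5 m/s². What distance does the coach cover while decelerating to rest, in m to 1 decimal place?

Braking distance = v²/(2a) = 6.8000² / (2 × 5.000) = 46.240 / 10.000 = 4.624 m.

Braking distance ≈ 4.6 m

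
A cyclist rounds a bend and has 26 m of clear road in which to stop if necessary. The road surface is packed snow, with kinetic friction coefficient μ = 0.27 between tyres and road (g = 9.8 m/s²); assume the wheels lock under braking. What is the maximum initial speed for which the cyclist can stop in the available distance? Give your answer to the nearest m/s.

a = μg = 0.27 × 9.8 = 2.646 m/s².
v²/(2a) = d ⇒ v = √(2 × 2.646 × 26) = √137.59 = 11.7299 m/s.

Maximum speed ≈ 12 m/s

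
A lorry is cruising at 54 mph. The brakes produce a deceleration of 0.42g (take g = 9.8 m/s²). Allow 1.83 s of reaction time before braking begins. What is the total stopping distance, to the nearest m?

Total stopping distance ≈ 115 m

54 mph × 0.44704 = 24.1402 m/s.
a = 0.42 × 9.8 = 4.116 m/s².
Reaction distance = v·t_r = 24.1402 × 1.83 = 44.177 m.
Braking distance = v²/(2a) = 24.1402² / (2 × 4.116) = 582.749 / 8.232 = 70.791 m.
Total = 44.177 + 70.791 = 114.968 m.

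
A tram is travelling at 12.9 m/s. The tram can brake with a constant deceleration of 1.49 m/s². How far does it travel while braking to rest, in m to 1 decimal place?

Braking distance = v²/(2a) = 12.9000² / (2 × 1.490) = 166.410 / 2.980 = 55.842 m.

Braking distance ≈ 55.8 m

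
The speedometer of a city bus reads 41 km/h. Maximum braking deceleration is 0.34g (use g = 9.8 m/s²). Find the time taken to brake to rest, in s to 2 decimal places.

41 km/h ÷ 3.6 = 11.3889 m/s.
a = 0.34 × 9.8 = 3.332 m/s².
Braking time = v/a = 11.3889 / 3.332 = 3.418 s.

Braking time ≈ 3.42 s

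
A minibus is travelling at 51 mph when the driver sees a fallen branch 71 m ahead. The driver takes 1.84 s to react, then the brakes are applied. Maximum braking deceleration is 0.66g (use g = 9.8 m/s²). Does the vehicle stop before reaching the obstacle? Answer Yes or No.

No

51 mph × 0.44704 = 22.7990 m/s.
a = 0.66 × 9.8 = 6.468 m/s².
Reaction distance = 22.7990 × 1.84 = 41.950 m.
Braking distance = v²/(2a) = 519.794 / 12.936 = 40.182 m.
Total stopping distance = 41.950 + 40.182 = 82.132 m, vs 71 m available — it cannot stop in time and overshoots by 82.132 − 71 = 11.132 m.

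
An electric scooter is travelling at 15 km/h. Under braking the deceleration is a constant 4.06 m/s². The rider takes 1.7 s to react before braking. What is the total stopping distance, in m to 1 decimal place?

15 km/h ÷ 3.6 = 4.1667 m/s.
Reaction distance = v·t_r = 4.1667 × 1.7 = 7.083 m.
Braking distance = v²/(2a) = 4.1667² / (2 × 4.060) = 17.361 / 8.120 = 2.138 m.
Total = 7.083 + 2.138 = 9.221 m.

Total stopping distance ≈ 9.2 m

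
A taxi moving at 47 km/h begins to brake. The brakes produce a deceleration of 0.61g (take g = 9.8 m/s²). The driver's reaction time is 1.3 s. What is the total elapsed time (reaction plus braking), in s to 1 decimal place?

Total time ≈ 3.5 s

47 km/h ÷ 3.6 = 13.0556 m/s.
a = 0.61 × 9.8 = 5.978 m/s².
Braking time = v/a = 13.0556 / 5.978 = 2.184 s.
Total = 1.3 + 2.184 = 3.484 s.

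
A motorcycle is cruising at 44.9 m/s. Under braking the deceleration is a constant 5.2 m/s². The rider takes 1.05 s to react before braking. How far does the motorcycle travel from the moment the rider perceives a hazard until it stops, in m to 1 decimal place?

Reaction distance = v·t_r = 44.9000 × 1.05 = 47.145 m.
Braking distance = v²/(2a) = 44.9000² / (2 × 5.200) = 2016.010 / 10.400 = 193.847 m.
Total = 47.145 + 193.847 = 240.992 m.

Total stopping distance ≈ 241.0 m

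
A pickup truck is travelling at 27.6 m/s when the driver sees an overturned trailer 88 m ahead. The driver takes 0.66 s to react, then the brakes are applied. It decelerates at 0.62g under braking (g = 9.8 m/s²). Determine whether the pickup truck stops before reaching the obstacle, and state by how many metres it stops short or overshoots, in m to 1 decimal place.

Yes — it stops 7.1 m short of the obstacle

a = 0.62 × 9.8 = 6.076 m/s².
Reaction distance = 27.6000 × 0.66 = 18.216 m.
Braking distance = v²/(2a) = 761.760 / 12.152 = 62.686 m.
Total stopping distance = 18.216 + 62.686 = 80.902 m, vs 88 m available — it stops with 88 − 80.902 = 7.098 m to spare.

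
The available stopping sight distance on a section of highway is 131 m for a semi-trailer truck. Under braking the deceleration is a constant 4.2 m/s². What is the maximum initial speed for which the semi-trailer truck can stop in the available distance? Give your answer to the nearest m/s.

v²/(2a) = d ⇒ v = √(2 × 4.200 × 131) = √1100.40 = 33.1723 m/s.

Maximum speed ≈ 33 m/s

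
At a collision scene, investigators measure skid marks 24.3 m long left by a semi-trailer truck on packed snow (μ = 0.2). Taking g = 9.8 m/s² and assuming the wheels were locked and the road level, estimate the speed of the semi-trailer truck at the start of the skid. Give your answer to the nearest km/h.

Initial speed ≈ 35 km/h

Deceleration a = μg = 0.2 × 9.8 = 1.960 m/s².
v = √(2a·d) = √(2 × 1.960 × 24.3) = √95.256 = 9.7599 m/s.
= 9.7599 × 3.6 = 35.136 km/h.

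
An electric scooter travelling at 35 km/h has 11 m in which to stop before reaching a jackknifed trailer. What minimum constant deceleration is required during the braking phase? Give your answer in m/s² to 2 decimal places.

35 km/h ÷ 3.6 = 9.7222 m/s.
v² = 2a·d ⇒ a = v²/(2d) = 9.7222² / (2 × 11.000) = 94.521 / 22.000 = 4.2964 m/s².

Required deceleration ≈ 4.30 m/s²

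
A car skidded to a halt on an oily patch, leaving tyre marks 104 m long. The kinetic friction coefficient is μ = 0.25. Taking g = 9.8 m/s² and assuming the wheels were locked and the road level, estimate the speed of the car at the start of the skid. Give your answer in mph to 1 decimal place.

Deceleration a = μg = 0.25 × 9.8 = 2.450 m/s².
v = √(2a·d) = √(2 × 2.450 × 104) = √509.600 = 22.5743 m/s.
= 22.5743 ÷ 0.44704 = 50.497 mph.

Initial speed ≈ 50.5 mph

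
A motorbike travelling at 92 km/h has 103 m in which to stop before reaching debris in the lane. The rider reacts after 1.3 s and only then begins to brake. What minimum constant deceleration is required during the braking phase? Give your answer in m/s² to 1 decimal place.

92 km/h ÷ 3.6 = 25.5556 m/s.
Distance covered during reaction = 25.5556 × 1.3 = 33.222 m.
Distance available for braking: 103 − 33.222 = 69.778 m.
v² = 2a·d ⇒ a = v²/(2d) = 25.5556² / (2 × 69.778) = 653.089 / 139.556 = 4.6798 m/s².

Required deceleration ≈ 4.7 m/s²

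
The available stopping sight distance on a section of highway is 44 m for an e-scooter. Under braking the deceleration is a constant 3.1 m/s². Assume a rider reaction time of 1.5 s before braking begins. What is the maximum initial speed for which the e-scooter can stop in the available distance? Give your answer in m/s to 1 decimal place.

Stopping distance: v·t_r + v²/(2a) = 44 with t_r = 1.5 s and a = 3.100 m/s².
So v² + 9.300 v − 272.80 = 0.
Positive root: v = −a·t_r + √((a·t_r)² + 2a·d) = −4.650 + √(21.623 + 272.80) = 12.5088 m/s.

Maximum speed ≈ 12.5 m/s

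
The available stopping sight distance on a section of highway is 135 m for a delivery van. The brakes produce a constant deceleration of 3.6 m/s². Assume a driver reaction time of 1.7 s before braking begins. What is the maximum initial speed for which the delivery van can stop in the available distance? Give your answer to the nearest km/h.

Maximum speed ≈ 92 km/h

Stopping distance: v·t_r + v²/(2a) = 135 with t_r = 1.7 s and a = 3.600 m/s².
So v² + 12.240 v − 972.00 = 0.
Positive root: v = −a·t_r + √((a·t_r)² + 2a·d) = −6.120 + √(37.454 + 972.00) = 25.6519 m/s.
25.6519 m/s × 3.6 = 92.347 km/h.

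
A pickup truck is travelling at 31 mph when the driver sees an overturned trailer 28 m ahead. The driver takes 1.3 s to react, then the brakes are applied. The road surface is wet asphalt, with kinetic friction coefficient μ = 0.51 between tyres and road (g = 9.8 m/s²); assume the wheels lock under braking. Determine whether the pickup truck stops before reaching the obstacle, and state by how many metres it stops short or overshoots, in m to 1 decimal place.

No — it overshoots by 9.2 m

31 mph × 0.44704 = 13.8582 m/s.
a = μg = 0.51 × 9.8 = 4.998 m/s².
Reaction distance = 13.8582 × 1.3 = 18.016 m.
Braking distance = v²/(2a) = 192.050 / 9.996 = 19.213 m.
Total stopping distance = 18.016 + 19.213 = 37.229 m, vs 28 m available — it cannot stop in time and overshoots by 37.229 − 28 = 9.229 m.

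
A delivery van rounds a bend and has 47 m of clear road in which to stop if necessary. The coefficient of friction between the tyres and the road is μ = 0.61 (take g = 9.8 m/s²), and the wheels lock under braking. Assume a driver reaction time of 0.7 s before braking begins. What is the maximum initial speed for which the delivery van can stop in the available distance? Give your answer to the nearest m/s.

a = μg = 0.61 × 9.8 = 5.978 m/s².
Stopping distance: v·t_r + v²/(2a) = 47 with t_r = 0.7 s and a = 5.978 m/s².
So v² + 8.369 v − 561.93 = 0.
Positive root: v = −a·t_r + √((a·t_r)² + 2a·d) = −4.185 + √(17.514 + 561.93) = 19.8866 m/s.

Maximum speed ≈ 20 m/s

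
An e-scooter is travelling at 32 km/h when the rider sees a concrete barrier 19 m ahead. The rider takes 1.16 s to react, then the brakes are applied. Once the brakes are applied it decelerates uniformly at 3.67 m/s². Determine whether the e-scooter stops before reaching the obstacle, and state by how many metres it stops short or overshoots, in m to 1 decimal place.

No — it overshoots by 2.1 m

32 km/h ÷ 3.6 = 8.8889 m/s.
Reaction distance = 8.8889 × 1.16 = 10.311 m.
Braking distance = v²/(2a) = 79.013 / 7.340 = 10.765 m.
Total stopping distance = 10.311 + 10.765 = 21.076 m, vs 19 m available — it cannot stop in time and overshoots by 21.076 − 19 = 2.076 m.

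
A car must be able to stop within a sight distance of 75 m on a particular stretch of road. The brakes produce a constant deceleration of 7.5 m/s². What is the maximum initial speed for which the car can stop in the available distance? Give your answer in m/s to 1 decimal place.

v²/(2a) = d ⇒ v = √(2 × 7.500 × 75) = √1125.00 = 33.5410 m/s.

Maximum speed ≈ 33.5 m/s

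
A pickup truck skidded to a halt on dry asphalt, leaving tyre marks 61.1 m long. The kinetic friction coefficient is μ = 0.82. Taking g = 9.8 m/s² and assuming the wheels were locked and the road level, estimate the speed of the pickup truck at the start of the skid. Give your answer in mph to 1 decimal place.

Initial speed ≈ 70.1 mph

Deceleration a = μg = 0.82 × 9.8 = 8.036 m/s².
v = √(2a·d) = √(2 × 8.036 × 61.1) = √981.999 = 31.3369 m/s.
= 31.3369 ÷ 0.44704 = 70.099 mph.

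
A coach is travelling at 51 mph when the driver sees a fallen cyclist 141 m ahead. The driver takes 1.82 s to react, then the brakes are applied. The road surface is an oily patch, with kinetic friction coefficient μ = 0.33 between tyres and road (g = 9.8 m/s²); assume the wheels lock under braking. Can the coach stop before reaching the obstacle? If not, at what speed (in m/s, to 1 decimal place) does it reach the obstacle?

51 mph × 0.44704 = 22.7990 m/s.
a = μg = 0.33 × 9.8 = 3.234 m/s².
Reaction distance = 22.7990 × 1.82 = 41.494 m.
Braking distance = v²/(2a) = 519.794 / 6.468 = 80.364 m.
Total stopping distance = 41.494 + 80.364 = 121.858 m, vs 141 m available — it stops with 141 − 121.858 = 19.142 m to spare.

Yes — it stops about 19.1 m short of the obstacle, so it never reaches it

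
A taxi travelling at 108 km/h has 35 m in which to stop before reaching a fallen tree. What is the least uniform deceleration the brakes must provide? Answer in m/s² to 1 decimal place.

Required deceleration ≈ 12.9 m/s²

108 km/h ÷ 3.6 = 30.0000 m/s.
v² = 2a·d ⇒ a = v²/(2d) = 30.0000² / (2 × 35.000) = 900.000 / 70.000 = 12.8571 m/s².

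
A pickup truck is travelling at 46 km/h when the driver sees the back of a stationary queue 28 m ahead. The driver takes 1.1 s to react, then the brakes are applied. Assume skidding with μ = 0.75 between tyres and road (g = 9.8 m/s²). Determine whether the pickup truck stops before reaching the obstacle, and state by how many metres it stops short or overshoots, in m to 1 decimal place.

Yes — it stops 2.8 m short of the obstacle

46 km/h ÷ 3.6 = 12.7778 m/s.
a = μg = 0.75 × 9.8 = 7.350 m/s².
Reaction distance = 12.7778 × 1.1 = 14.056 m.
Braking distance = v²/(2a) = 163.272 / 14.700 = 11.107 m.
Total stopping distance = 14.056 + 11.107 = 25.163 m, vs 28 m available — it stops with 28 − 25.163 = 2.837 m to spare.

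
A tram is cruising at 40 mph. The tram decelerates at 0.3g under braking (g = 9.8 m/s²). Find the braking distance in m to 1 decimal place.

Braking distance ≈ 54.4 m

40 mph × 0.44704 = 17.8816 m/s.
a = 0.3 × 9.8 = 2.940 m/s².
Braking distance = v²/(2a) = 17.8816² / (2 × 2.940) = 319.752 / 5.880 = 54.380 m.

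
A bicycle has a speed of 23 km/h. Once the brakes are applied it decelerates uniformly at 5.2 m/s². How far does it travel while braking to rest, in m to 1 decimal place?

23 km/h ÷ 3.6 = 6.3889 m/s.
Braking distance = v²/(2a) = 6.3889² / (2 × 5.200) = 40.818 / 10.400 = 3.925 m.

Braking distance ≈ 3.9 m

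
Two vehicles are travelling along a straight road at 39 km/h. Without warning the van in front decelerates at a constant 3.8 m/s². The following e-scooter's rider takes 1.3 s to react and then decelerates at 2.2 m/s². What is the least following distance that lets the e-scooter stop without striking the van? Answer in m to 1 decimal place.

39 km/h ÷ 3.6 = 10.8333 m/s.
Leader travels v²/(2a_L) = 117.360 / 7.600 = 15.442 m before stopping.
Follower covers v·t_r = 10.8333 × 1.3 = 14.083 m while reacting, then v²/(2a_F) = 117.360 / 4.400 = 26.673 m while braking, for a total of 14.083 + 26.673 = 40.756 m.
Since a_F ≤ a_L and the follower starts braking later, the follower is never slower than the leader, so the closest approach is when both have stopped.
Minimum gap = 40.756 − 15.442 = 25.314 m.

Minimum gap ≈ 25.3 m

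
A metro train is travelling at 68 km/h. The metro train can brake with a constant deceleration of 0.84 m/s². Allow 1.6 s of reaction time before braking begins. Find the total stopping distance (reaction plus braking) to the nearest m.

Total stopping distance ≈ 243 m

68 km/h ÷ 3.6 = 18.8889 m/s.
Reaction distance = v·t_r = 18.8889 × 1.6 = 30.222 m.
Braking distance = v²/(2a) = 18.8889² / (2 × 0.840) = 356.791 / 1.680 = 212.376 m.
Total = 30.222 + 212.376 = 242.598 m.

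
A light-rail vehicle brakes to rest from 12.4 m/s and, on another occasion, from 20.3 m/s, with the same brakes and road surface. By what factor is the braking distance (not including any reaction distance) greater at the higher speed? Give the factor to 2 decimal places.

Braking distance d = v²/(2a), so with a fixed, d ∝ v².
Factor = (20.3/12.4)² = 1.6371² = 2.6801.

Factor ≈ 2.68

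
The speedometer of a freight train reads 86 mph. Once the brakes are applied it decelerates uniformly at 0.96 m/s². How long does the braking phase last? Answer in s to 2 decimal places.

Braking time ≈ 40.05 s

86 mph × 0.44704 = 38.4454 m/s.
Braking time = v/a = 38.4454 / 0.960 = 40.047 s.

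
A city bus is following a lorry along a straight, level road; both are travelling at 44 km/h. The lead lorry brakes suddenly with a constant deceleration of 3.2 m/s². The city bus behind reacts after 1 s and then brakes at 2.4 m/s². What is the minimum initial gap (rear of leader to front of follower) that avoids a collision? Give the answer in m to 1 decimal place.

Minimum gap ≈ 20.0 m

44 km/h ÷ 3.6 = 12.2222 m/s.
Leader travels v²/(2a_L) = 149.382 / 6.400 = 23.341 m before stopping.
Follower covers v·t_r = 12.2222 × 1 = 12.222 m while reacting, then v²/(2a_F) = 149.382 / 4.800 = 31.121 m while braking, for a total of 12.222 + 31.121 = 43.343 m.
Since a_F ≤ a_L and the follower starts braking later, the follower is never slower than the leader, so the closest approach is when both have stopped.
Minimum gap = 43.343 − 23.341 = 20.002 m.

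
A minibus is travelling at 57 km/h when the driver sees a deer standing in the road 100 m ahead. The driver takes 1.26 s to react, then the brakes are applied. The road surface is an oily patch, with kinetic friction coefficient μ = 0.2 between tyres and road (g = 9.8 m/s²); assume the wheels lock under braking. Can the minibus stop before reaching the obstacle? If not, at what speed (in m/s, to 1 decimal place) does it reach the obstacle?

57 km/h ÷ 3.6 = 15.8333 m/s.
a = μg = 0.2 × 9.8 = 1.960 m/s².
Reaction distance = 15.8333 × 1.26 = 19.950 m.
Braking distance = v²/(2a) = 250.693 / 3.920 = 63.952 m.
Total stopping distance = 19.950 + 63.952 = 83.902 m, vs 100 m available — it stops with 100 − 83.902 = 16.098 m to spare.

Yes — it stops about 16.1 m short of the obstacle, so it never reaches it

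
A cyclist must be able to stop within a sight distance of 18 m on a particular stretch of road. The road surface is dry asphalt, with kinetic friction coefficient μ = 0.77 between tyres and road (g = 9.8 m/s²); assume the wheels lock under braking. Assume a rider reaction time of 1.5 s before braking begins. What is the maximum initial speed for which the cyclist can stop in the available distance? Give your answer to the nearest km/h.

Maximum speed ≈ 31 km/h

a = μg = 0.77 × 9.8 = 7.546 m/s².
Stopping distance: v·t_r + v²/(2a) = 18 with t_r = 1.5 s and a = 7.546 m/s².
So v² + 22.638 v − 271.66 = 0.
Positive root: v = −a·t_r + √((a·t_r)² + 2a·d) = −11.319 + √(128.120 + 271.66) = 8.6755 m/s.
8.6755 m/s × 3.6 = 31.232 km/h.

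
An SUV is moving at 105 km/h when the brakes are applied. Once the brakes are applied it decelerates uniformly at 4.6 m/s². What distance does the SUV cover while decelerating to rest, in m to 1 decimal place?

105 km/h ÷ 3.6 = 29.1667 m/s.
Braking distance = v²/(2a) = 29.1667² / (2 × 4.600) = 850.696 / 9.200 = 92.467 m.

Braking distance ≈ 92.5 m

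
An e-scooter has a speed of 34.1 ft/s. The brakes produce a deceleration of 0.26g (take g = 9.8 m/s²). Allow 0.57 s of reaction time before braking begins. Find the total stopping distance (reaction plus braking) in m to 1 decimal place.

34.1 ft/s × 0.3048 = 10.3937 m/s.
a = 0.26 × 9.8 = 2.548 m/s².
Reaction distance = v·t_r = 10.3937 × 0.57 = 5.924 m.
Braking distance = v²/(2a) = 10.3937² / (2 × 2.548) = 108.029 / 5.096 = 21.199 m.
Total = 5.924 + 21.199 = 27.123 m.

Total stopping distance ≈ 27.1 m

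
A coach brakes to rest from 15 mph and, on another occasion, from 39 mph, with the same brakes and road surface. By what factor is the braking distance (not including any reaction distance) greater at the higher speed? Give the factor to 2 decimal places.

Braking distance d = v²/(2a), so with a fixed, d ∝ v².
Factor = (39/15)² = 2.6000² = 6.7600.

Factor ≈ 6.76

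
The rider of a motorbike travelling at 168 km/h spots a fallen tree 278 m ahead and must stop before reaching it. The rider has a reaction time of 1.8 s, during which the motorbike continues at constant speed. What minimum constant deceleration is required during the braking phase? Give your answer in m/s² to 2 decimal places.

Required deceleration ≈ 5.61 m/s²

168 km/h ÷ 3.6 = 46.6667 m/s.
Distance covered during reaction = 46.6667 × 1.8 = 84.000 m.
Distance available for braking: 278 − 84.000 = 194.000 m.
v² = 2a·d ⇒ a = v²/(2d) = 46.6667² / (2 × 194.000) = 2177.781 / 388.000 = 5.6128 m/s².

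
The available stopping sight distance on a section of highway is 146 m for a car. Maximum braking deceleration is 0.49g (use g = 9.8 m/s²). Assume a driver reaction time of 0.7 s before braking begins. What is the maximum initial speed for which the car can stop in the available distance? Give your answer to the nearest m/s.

Maximum speed ≈ 34 m/s

a = 0.49 × 9.8 = 4.802 m/s².
Stopping distance: v·t_r + v²/(2a) = 146 with t_r = 0.7 s and a = 4.802 m/s².
So v² + 6.723 v − 1402.18 = 0.
Positive root: v = −a·t_r + √((a·t_r)² + 2a·d) = −3.361 + √(11.296 + 1402.18) = 34.2352 m/s.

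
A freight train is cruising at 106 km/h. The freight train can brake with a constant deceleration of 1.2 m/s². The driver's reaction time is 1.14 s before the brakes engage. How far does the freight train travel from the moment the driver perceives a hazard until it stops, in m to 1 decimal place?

Total stopping distance ≈ 394.8 m

106 km/h ÷ 3.6 = 29.4444 m/s.
Reaction distance = v·t_r = 29.4444 × 1.14 = 33.567 m.
Braking distance = v²/(2a) = 29.4444² / (2 × 1.200) = 866.973 / 2.400 = 361.239 m.
Total = 33.567 + 361.239 = 394.806 m.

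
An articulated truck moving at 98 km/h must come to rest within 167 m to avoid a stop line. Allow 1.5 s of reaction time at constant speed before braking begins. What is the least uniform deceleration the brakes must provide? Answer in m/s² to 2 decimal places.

98 km/h ÷ 3.6 = 27.2222 m/s.
Distance covered during reaction = 27.2222 × 1.5 = 40.833 m.
Distance available for braking: 167 − 40.833 = 126.167 m.
v² = 2a·d ⇒ a = v²/(2d) = 27.2222² / (2 × 126.167) = 741.048 / 252.334 = 2.9368 m/s².

Required deceleration ≈ 2.94 m/s²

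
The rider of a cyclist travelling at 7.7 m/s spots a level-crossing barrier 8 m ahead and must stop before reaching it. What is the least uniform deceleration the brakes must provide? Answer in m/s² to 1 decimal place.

v² = 2a·d ⇒ a = v²/(2d) = 7.7000² / (2 × 8.000) = 59.290 / 16.000 = 3.7056 m/s².

Required deceleration ≈ 3.7 m/s²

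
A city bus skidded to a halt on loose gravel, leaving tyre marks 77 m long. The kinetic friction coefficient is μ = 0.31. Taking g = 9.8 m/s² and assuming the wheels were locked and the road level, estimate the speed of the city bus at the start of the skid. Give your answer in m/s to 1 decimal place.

Initial speed ≈ 21.6 m/s

Deceleration a = μg = 0.31 × 9.8 = 3.038 m/s².
v = √(2a·d) = √(2 × 3.038 × 77) = √467.852 = 21.6299 m/s.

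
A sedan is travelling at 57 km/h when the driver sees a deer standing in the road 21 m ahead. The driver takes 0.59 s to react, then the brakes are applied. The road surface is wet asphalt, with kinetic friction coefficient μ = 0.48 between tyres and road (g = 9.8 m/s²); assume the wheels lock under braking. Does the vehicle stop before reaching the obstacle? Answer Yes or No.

No

57 km/h ÷ 3.6 = 15.8333 m/s.
a = μg = 0.48 × 9.8 = 4.704 m/s².
Reaction distance = 15.8333 × 0.59 = 9.342 m.
Braking distance = v²/(2a) = 250.693 / 9.408 = 26.647 m.
Total stopping distance = 9.342 + 26.647 = 35.989 m, vs 21 m available — it cannot stop in time and overshoots by 35.989 − 21 = 14.989 m.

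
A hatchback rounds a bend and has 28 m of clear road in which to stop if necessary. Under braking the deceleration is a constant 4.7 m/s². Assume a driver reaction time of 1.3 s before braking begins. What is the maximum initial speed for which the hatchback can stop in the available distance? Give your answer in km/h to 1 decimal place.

Maximum speed ≈ 40.4 km/h

Stopping distance: v·t_r + v²/(2a) = 28 with t_r = 1.3 s and a = 4.700 m/s².
So v² + 12.220 v − 263.20 = 0.
Positive root: v = −a·t_r + √((a·t_r)² + 2a·d) = −6.110 + √(37.332 + 263.20) = 11.2259 m/s.
11.2259 m/s × 3.6 = 40.413 km/h.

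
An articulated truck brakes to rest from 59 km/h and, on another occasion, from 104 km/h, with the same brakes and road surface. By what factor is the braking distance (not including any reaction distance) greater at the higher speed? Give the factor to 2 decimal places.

Braking distance d = v²/(2a), so with a fixed, d ∝ v².
Factor = (104/59)² = 1.7627² = 3.1071.

Factor ≈ 3.11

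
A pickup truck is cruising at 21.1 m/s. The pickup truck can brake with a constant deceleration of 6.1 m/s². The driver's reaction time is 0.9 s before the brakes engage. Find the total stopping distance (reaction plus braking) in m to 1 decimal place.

Reaction distance = v·t_r = 21.1000 × 0.9 = 18.990 m.
Braking distance = v²/(2a) = 21.1000² / (2 × 6.100) = 445.210 / 12.200 = 36.493 m.
Total = 18.990 + 36.493 = 55.483 m.

Total stopping distance ≈ 55.5 m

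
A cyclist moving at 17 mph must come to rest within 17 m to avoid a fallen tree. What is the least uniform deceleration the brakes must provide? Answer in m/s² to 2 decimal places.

Required deceleration ≈ 1.70 m/s²

17 mph × 0.44704 = 7.5997 m/s.
v² = 2a·d ⇒ a = v²/(2d) = 7.5997² / (2 × 17.000) = 57.755 / 34.000 = 1.6987 m/s².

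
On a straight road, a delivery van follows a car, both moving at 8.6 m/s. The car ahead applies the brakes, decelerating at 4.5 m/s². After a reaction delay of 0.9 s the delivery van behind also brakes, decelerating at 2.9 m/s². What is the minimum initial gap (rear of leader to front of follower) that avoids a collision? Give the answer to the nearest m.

Leader travels v²/(2a_L) = 73.960 / 9.000 = 8.218 m before stopping.
Follower covers v·t_r = 8.6000 × 0.9 = 7.740 m while reacting, then v²/(2a_F) = 73.960 / 5.800 = 12.752 m while braking, for a total of 7.740 + 12.752 = 20.492 m.
Since a_F ≤ a_L and the follower starts braking later, the follower is never slower than the leader, so the closest approach is when both have stopped.
Minimum gap = 20.492 − 8.218 = 12.274 m.

Minimum gap ≈ 12 m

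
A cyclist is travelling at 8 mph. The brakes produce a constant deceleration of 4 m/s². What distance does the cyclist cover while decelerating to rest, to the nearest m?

8 mph × 0.44704 = 3.5763 m/s.
Braking distance = v²/(2a) = 3.5763² / (2 × 4.000) = 12.790 / 8.000 = 1.599 m.

Braking distance ≈ 2 m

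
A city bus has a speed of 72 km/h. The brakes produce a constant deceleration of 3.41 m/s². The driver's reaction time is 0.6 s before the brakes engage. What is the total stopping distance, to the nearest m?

Total stopping distance ≈ 71 m

72 km/h ÷ 3.6 = 20.0000 m/s.
Reaction distance = v·t_r = 20.0000 × 0.6 = 12.000 m.
Braking distance = v²/(2a) = 20.0000² / (2 × 3.410) = 400.000 / 6.820 = 58.651 m.
Total = 12.000 + 58.651 = 70.651 m.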